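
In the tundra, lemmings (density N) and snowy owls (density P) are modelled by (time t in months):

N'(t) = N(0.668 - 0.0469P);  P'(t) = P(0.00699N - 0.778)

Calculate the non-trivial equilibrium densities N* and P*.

N* ≈ 111, P* ≈ 14.2

Set dP/dt = 0 with P > 0: 0.00699N - 0.778 = 0, so N* = 0.778/0.00699 = 111.
Set dN/dt = 0 with N > 0: 0.668 - 0.0469P = 0, so P* = 0.668/0.0469 = 14.2.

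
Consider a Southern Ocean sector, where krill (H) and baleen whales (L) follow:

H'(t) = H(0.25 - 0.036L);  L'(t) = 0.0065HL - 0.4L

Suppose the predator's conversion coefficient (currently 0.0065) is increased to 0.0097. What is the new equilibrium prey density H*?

H* ≈ 41.2

At the interior fixed point, setting dL/dt = 0 with L > 0 fixes H* = (predator death rate)/(HL coefficient) — independent of the other coefficients.
With the change, H* = 0.4/0.0097 = 41.2; it falls from 61.5.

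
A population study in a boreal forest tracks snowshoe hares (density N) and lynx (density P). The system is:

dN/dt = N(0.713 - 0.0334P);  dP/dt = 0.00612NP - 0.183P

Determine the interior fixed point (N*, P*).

N* ≈ 29.9, P* ≈ 21.3

Set dP/dt = 0 with P > 0: 0.00612N - 0.183 = 0, so N* = 0.183/0.00612 = 29.9.
Set dN/dt = 0 with N > 0: 0.713 - 0.0334P = 0, so P* = 0.713/0.0334 = 21.3.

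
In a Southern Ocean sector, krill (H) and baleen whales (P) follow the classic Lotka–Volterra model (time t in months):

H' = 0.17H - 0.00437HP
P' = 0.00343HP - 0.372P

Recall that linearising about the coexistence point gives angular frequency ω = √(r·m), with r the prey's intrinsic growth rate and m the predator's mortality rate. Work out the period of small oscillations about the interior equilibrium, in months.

Here r = 0.17 and m = 0.372, so r·m = 0.0632.
ω = √0.0632 = 0.251 per month, hence T = 2π/ω ≈ 25 months.

T ≈ 25 months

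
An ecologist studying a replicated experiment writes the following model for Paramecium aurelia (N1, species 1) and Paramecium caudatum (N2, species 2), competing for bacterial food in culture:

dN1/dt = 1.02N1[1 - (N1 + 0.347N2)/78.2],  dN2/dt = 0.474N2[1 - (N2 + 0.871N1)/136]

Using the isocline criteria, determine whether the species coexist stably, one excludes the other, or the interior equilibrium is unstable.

stable coexistence

Compare the nullcline intercepts: K1/α12 = 78.2/0.347 = 225 > K2 = 136; K2/α21 = 136/0.871 = 156 > K1 = 78.2.
Since both inequalities hold, each species can invade when rare, so the interior equilibrium is stable.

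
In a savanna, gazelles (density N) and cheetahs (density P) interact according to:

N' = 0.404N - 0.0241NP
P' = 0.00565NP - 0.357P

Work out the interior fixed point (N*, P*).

Set dP/dt = 0 with P > 0: 0.00565N - 0.357 = 0, so N* = 0.357/0.00565 = 63.2.
Set dN/dt = 0 with N > 0: 0.404 - 0.0241P = 0, so P* = 0.404/0.0241 = 16.8.

N* ≈ 63.2, P* ≈ 16.8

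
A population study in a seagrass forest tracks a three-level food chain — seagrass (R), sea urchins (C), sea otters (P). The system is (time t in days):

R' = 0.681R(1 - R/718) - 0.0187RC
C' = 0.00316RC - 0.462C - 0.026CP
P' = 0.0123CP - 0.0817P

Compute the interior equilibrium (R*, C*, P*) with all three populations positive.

From dP/dt = 0: 0.0123C* = 0.0817, so C* = 6.64.
From dR/dt = 0: 0.681(1 - R*/718) = 0.0187·6.64, giving R* = 718·(1 - 0.182) = 587.
From dC/dt = 0: 0.00316·587 - 0.462 = 0.026P*, so P* = 1.39/0.026 = 53.6.

R* ≈ 587, C* ≈ 6.64, P* ≈ 53.6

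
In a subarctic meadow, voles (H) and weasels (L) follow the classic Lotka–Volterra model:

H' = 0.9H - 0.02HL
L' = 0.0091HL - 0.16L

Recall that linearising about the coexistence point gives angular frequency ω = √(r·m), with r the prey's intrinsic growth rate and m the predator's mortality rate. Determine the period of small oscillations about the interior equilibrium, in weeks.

T ≈ 16.6 weeks

Here r = 0.9 and m = 0.16, so r·m = 0.144.
ω = √0.144 = 0.379 per week, hence T = 2π/ω ≈ 16.6 weeks.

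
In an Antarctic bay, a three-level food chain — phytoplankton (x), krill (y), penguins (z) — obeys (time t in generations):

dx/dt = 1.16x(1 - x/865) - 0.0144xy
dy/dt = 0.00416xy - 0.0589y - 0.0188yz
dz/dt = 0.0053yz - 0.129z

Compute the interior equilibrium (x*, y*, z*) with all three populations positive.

x* ≈ 604, y* ≈ 24.3, z* ≈ 130

From dz/dt = 0: 0.0053y* = 0.129, so y* = 24.3.
From dx/dt = 0: 1.16(1 - x*/865) = 0.0144·24.3, giving x* = 865·(1 - 0.302) = 604.
From dy/dt = 0: 0.00416·604 - 0.0589 = 0.0188z*, so z* = 2.45/0.0188 = 130.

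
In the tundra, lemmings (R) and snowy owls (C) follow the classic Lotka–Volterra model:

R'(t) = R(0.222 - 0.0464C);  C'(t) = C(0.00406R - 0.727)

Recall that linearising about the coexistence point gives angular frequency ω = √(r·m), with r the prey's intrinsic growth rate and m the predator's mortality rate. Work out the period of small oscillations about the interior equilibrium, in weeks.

Here r = 0.222 and m = 0.727, so r·m = 0.161.
ω = √0.161 = 0.402 per week, hence T = 2π/ω ≈ 15.6 weeks.

T ≈ 15.6 weeks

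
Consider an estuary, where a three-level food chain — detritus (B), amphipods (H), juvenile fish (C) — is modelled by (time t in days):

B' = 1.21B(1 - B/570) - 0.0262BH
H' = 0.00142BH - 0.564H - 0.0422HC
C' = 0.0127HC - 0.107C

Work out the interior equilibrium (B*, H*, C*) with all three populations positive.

B* ≈ 466, H* ≈ 8.43, C* ≈ 2.32

From dC/dt = 0: 0.0127H* = 0.107, so H* = 8.43.
From dB/dt = 0: 1.21(1 - B*/570) = 0.0262·8.43, giving B* = 570·(1 - 0.182) = 466.
From dH/dt = 0: 0.00142·466 - 0.564 = 0.0422C*, so C* = 0.0977/0.0422 = 2.32.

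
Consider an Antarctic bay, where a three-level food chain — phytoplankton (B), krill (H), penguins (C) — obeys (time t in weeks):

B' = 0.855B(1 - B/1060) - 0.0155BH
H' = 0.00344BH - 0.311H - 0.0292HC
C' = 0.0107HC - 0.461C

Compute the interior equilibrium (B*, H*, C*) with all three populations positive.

From dC/dt = 0: 0.0107H* = 0.461, so H* = 43.1.
From dB/dt = 0: 0.855(1 - B*/1060) = 0.0155·43.1, giving B* = 1060·(1 - 0.781) = 232.
From dH/dt = 0: 0.00344·232 - 0.311 = 0.0292C*, so C* = 0.487/0.0292 = 16.7.

B* ≈ 232, H* ≈ 43.1, C* ≈ 16.7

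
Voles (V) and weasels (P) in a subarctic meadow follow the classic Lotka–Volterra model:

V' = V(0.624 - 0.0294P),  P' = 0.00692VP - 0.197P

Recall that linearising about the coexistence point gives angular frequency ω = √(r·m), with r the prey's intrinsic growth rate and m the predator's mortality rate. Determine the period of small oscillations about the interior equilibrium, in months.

T ≈ 17.9 months

Here r = 0.624 and m = 0.197, so r·m = 0.123.
ω = √0.123 = 0.351 per month, hence T = 2π/ω ≈ 17.9 months.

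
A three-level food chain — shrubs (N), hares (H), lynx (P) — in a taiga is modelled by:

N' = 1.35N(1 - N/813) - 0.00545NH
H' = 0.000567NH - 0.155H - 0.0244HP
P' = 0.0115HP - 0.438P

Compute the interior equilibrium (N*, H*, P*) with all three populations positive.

From dP/dt = 0: 0.0115H* = 0.438, so H* = 38.1.
From dN/dt = 0: 1.35(1 - N*/813) = 0.00545·38.1, giving N* = 813·(1 - 0.154) = 688.
From dH/dt = 0: 0.000567·688 - 0.155 = 0.0244P*, so P* = 0.235/0.0244 = 9.63.

N* ≈ 688, H* ≈ 38.1, P* ≈ 9.63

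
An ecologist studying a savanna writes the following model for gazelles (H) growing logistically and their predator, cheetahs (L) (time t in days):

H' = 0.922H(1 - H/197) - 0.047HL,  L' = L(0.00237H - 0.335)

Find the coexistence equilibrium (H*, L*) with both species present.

H* ≈ 141, L* ≈ 5.54

From dL/dt = 0 with L > 0: 0.00237H* = 0.335, so H* = 141.
Substitute into dH/dt = 0: 0.922(1 - 141/197) = 0.047L*.
The bracket is 0.282, giving L* = 0.26/0.047 = 5.54.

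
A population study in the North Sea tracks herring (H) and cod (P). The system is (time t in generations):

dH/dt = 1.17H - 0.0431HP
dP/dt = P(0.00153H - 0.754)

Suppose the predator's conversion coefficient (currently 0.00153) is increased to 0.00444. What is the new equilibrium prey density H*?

H* ≈ 170

At the interior fixed point, setting dP/dt = 0 with P > 0 fixes H* = (predator death rate)/(HP coefficient) — independent of the other coefficients.
With the change, H* = 0.754/0.00444 = 170; it falls from 493.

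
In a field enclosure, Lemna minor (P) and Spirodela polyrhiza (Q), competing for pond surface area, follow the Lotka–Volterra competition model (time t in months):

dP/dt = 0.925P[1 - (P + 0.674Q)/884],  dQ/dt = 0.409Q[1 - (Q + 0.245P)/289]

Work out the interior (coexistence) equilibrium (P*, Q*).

Setting both brackets to zero gives the nullclines P + 0.674Q = 884 and 0.245P + Q = 289.
Substituting Q = 289 - 0.245P into the first: P(1 - 0.674·0.245) = 884 - 0.674·289.
So P* = 689/0.835 = 826, and then Q* = 289 - 0.245·826 = 86.7.

P* ≈ 826, Q* ≈ 86.7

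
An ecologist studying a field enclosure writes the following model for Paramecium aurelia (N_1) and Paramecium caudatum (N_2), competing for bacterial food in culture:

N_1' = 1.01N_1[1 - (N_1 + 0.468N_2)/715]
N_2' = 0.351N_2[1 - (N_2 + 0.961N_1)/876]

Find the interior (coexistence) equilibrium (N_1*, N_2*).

N_1* ≈ 554, N_2* ≈ 343

Setting both brackets to zero gives the nullclines N_1 + 0.468N_2 = 715 and 0.961N_1 + N_2 = 876.
Substituting N_2 = 876 - 0.961N_1 into the first: N_1(1 - 0.468·0.961) = 715 - 0.468·876.
So N_1* = 305/0.55 = 554, and then N_2* = 876 - 0.961·554 = 343.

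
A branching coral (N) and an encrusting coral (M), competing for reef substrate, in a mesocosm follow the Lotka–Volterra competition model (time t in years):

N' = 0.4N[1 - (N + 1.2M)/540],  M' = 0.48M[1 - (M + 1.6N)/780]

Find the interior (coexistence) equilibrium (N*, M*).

N* ≈ 430, M* ≈ 91.3

Setting both brackets to zero gives the nullclines N + 1.2M = 540 and 1.6N + M = 780.
Substituting M = 780 - 1.6N into the first: N(1 - 1.2·1.6) = 540 - 1.2·780.
So N* = -396/-0.92 = 430, and then M* = 780 - 1.6·430 = 91.3.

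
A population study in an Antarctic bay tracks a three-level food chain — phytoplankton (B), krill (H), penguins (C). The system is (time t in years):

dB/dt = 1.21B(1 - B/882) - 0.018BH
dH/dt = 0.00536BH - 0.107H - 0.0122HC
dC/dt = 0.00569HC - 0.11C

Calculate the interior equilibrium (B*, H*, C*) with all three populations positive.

From dC/dt = 0: 0.00569H* = 0.11, so H* = 19.3.
From dB/dt = 0: 1.21(1 - B*/882) = 0.018·19.3, giving B* = 882·(1 - 0.288) = 628.
From dH/dt = 0: 0.00536·628 - 0.107 = 0.0122C*, so C* = 3.26/0.0122 = 267.

B* ≈ 628, H* ≈ 19.3, C* ≈ 267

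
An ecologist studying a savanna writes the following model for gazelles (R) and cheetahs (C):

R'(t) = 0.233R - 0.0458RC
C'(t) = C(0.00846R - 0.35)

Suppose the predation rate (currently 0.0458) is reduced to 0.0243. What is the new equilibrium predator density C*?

C* ≈ 9.59

At the interior fixed point, setting dR/dt = 0 with R > 0 fixes C* = (prey growth rate)/(RC coefficient) — independent of the other coefficients.
With the change, C* = 0.233/0.0243 = 9.59; it rises from 5.09.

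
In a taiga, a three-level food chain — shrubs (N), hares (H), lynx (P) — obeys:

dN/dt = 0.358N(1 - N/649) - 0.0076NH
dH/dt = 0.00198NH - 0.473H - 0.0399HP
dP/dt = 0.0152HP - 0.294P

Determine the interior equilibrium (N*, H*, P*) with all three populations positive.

N* ≈ 383, H* ≈ 19.3, P* ≈ 7.13

From dP/dt = 0: 0.0152H* = 0.294, so H* = 19.3.
From dN/dt = 0: 0.358(1 - N*/649) = 0.0076·19.3, giving N* = 649·(1 - 0.411) = 383.
From dH/dt = 0: 0.00198·383 - 0.473 = 0.0399P*, so P* = 0.284/0.0399 = 7.13.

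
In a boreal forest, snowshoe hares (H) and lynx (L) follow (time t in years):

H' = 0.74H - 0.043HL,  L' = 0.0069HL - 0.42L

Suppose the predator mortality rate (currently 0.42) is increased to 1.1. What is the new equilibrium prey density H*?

At the interior fixed point, setting dL/dt = 0 with L > 0 fixes H* = (predator death rate)/(HL coefficient) — independent of the other coefficients.
With the change, H* = 1.1/0.0069 = 159; it rises from 60.9.

H* ≈ 159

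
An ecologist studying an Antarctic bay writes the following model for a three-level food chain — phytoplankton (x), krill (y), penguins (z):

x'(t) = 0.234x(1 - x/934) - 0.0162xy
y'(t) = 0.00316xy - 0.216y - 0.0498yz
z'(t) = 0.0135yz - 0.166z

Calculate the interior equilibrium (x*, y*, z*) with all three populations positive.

x* ≈ 139, y* ≈ 12.3, z* ≈ 4.48

From dz/dt = 0: 0.0135y* = 0.166, so y* = 12.3.
From dx/dt = 0: 0.234(1 - x*/934) = 0.0162·12.3, giving x* = 934·(1 - 0.851) = 139.
From dy/dt = 0: 0.00316·139 - 0.216 = 0.0498z*, so z* = 0.223/0.0498 = 4.48.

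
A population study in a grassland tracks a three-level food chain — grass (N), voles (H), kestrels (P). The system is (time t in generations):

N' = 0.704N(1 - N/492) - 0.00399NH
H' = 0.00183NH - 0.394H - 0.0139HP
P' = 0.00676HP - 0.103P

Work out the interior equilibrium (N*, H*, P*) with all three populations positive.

From dP/dt = 0: 0.00676H* = 0.103, so H* = 15.2.
From dN/dt = 0: 0.704(1 - N*/492) = 0.00399·15.2, giving N* = 492·(1 - 0.0864) = 450.
From dH/dt = 0: 0.00183·450 - 0.394 = 0.0139P*, so P* = 0.429/0.0139 = 30.8.

N* ≈ 450, H* ≈ 15.2, P* ≈ 30.8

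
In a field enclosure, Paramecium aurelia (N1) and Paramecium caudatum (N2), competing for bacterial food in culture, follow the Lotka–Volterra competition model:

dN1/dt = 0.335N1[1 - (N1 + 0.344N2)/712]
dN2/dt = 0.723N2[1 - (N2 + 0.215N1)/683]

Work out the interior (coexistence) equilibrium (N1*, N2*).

Setting both brackets to zero gives the nullclines N1 + 0.344N2 = 712 and 0.215N1 + N2 = 683.
Substituting N2 = 683 - 0.215N1 into the first: N1(1 - 0.344·0.215) = 712 - 0.344·683.
So N1* = 477/0.926 = 515, and then N2* = 683 - 0.215·515 = 572.

N1* ≈ 515, N2* ≈ 572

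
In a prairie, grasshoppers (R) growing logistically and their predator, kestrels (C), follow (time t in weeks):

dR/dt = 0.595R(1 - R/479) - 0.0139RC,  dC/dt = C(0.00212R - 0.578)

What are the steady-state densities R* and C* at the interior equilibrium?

From dC/dt = 0 with C > 0: 0.00212R* = 0.578, so R* = 273.
Substitute into dR/dt = 0: 0.595(1 - 273/479) = 0.0139C*.
The bracket is 0.431, giving C* = 0.256/0.0139 = 18.4.

R* ≈ 273, C* ≈ 18.4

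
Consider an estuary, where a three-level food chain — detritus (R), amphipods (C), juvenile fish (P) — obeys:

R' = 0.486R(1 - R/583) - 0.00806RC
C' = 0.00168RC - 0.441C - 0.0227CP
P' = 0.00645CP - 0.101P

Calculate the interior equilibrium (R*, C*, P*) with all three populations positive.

From dP/dt = 0: 0.00645C* = 0.101, so C* = 15.7.
From dR/dt = 0: 0.486(1 - R*/583) = 0.00806·15.7, giving R* = 583·(1 - 0.26) = 432.
From dC/dt = 0: 0.00168·432 - 0.441 = 0.0227P*, so P* = 0.284/0.0227 = 12.5.

R* ≈ 432, C* ≈ 15.7, P* ≈ 12.5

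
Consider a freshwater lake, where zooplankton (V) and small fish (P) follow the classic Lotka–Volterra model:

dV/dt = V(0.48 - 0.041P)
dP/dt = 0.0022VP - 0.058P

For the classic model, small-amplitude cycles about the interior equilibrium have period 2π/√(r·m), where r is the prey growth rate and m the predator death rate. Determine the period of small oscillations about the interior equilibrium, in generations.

Here r = 0.48 and m = 0.058, so r·m = 0.0278.
ω = √0.0278 = 0.167 per generation, hence T = 2π/ω ≈ 37.7 generations.

T ≈ 37.7 generations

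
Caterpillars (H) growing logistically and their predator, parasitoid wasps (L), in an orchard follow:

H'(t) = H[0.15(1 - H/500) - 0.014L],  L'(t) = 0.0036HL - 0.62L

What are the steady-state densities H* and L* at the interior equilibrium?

From dL/dt = 0 with L > 0: 0.0036H* = 0.62, so H* = 172.
Substitute into dH/dt = 0: 0.15(1 - 172/500) = 0.014L*.
The bracket is 0.656, giving L* = 0.0983/0.014 = 7.02.

H* ≈ 172, L* ≈ 7.02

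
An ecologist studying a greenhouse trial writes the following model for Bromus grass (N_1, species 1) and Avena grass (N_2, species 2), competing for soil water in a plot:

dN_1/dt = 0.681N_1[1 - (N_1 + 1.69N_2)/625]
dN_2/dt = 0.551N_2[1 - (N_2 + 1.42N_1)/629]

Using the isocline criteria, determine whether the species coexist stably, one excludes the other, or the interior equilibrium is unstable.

Compare the nullcline intercepts: K1/α12 = 625/1.69 = 370 < K2 = 629; K2/α21 = 629/1.42 = 443 < K1 = 625.
Since both are reversed, neither can invade when rare; the interior point is a saddle.

unstable coexistence (outcome depends on initial conditions)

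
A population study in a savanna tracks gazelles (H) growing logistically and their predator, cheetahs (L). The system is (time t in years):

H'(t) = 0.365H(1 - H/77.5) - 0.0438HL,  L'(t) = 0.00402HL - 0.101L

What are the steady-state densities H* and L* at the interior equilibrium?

H* ≈ 25.1, L* ≈ 5.63

From dL/dt = 0 with L > 0: 0.00402H* = 0.101, so H* = 25.1.
Substitute into dH/dt = 0: 0.365(1 - 25.1/77.5) = 0.0438L*.
The bracket is 0.676, giving L* = 0.247/0.0438 = 5.63.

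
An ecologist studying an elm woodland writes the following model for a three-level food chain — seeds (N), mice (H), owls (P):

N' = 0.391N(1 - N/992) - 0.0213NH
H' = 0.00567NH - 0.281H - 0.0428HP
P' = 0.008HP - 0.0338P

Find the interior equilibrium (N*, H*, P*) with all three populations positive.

N* ≈ 764, H* ≈ 4.22, P* ≈ 94.6

From dP/dt = 0: 0.008H* = 0.0338, so H* = 4.22.
From dN/dt = 0: 0.391(1 - N*/992) = 0.0213·4.22, giving N* = 992·(1 - 0.23) = 764.
From dH/dt = 0: 0.00567·764 - 0.281 = 0.0428P*, so P* = 4.05/0.0428 = 94.6.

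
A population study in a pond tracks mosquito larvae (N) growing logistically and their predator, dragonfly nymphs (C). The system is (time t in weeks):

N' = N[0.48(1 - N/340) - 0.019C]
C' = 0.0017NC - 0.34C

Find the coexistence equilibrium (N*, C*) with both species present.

From dC/dt = 0 with C > 0: 0.0017N* = 0.34, so N* = 200.
Substitute into dN/dt = 0: 0.48(1 - 200/340) = 0.019C*.
The bracket is 0.412, giving C* = 0.198/0.019 = 10.4.

N* ≈ 200, C* ≈ 10.4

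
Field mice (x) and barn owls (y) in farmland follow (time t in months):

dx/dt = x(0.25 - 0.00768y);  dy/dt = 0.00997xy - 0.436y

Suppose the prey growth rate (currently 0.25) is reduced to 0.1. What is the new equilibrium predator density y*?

At the interior fixed point, setting dx/dt = 0 with x > 0 fixes y* = (prey growth rate)/(xy coefficient) — independent of the other coefficients.
With the change, y* = 0.1/0.00768 = 13; it falls from 32.6.

y* ≈ 13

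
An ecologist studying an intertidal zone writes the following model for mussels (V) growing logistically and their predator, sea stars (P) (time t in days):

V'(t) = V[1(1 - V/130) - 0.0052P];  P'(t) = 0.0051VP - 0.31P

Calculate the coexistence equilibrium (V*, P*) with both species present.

From dP/dt = 0 with P > 0: 0.0051V* = 0.31, so V* = 60.8.
Substitute into dV/dt = 0: 1(1 - 60.8/130) = 0.0052P*.
The bracket is 0.532, giving P* = 0.532/0.0052 = 102.

V* ≈ 60.8, P* ≈ 102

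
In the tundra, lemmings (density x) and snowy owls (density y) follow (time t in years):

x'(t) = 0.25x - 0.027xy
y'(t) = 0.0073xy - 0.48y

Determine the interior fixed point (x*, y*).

Set dy/dt = 0 with y > 0: 0.0073x - 0.48 = 0, so x* = 0.48/0.0073 = 65.8.
Set dx/dt = 0 with x > 0: 0.25 - 0.027y = 0, so y* = 0.25/0.027 = 9.26.

x* ≈ 65.8, y* ≈ 9.26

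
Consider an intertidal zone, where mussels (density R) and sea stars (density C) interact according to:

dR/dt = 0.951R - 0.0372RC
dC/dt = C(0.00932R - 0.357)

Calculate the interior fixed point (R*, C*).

Set dC/dt = 0 with C > 0: 0.00932R - 0.357 = 0, so R* = 0.357/0.00932 = 38.3.
Set dR/dt = 0 with R > 0: 0.951 - 0.0372C = 0, so C* = 0.951/0.0372 = 25.6.

R* ≈ 38.3, C* ≈ 25.6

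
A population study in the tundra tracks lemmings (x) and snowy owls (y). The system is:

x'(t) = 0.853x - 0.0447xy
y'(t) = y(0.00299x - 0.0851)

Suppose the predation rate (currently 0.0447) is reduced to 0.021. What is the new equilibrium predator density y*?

At the interior fixed point, setting dx/dt = 0 with x > 0 fixes y* = (prey growth rate)/(xy coefficient) — independent of the other coefficients.
With the change, y* = 0.853/0.021 = 40.6; it rises from 19.1.

y* ≈ 40.6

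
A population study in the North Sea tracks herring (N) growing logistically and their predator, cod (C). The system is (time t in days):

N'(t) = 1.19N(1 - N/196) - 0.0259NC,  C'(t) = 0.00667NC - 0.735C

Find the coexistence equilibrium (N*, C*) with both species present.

From dC/dt = 0 with C > 0: 0.00667N* = 0.735, so N* = 110.
Substitute into dN/dt = 0: 1.19(1 - 110/196) = 0.0259C*.
The bracket is 0.438, giving C* = 0.521/0.0259 = 20.1.

N* ≈ 110, C* ≈ 20.1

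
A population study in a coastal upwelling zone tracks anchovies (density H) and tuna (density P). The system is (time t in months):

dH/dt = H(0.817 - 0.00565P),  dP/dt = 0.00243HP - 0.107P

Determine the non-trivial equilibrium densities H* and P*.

Set dP/dt = 0 with P > 0: 0.00243H - 0.107 = 0, so H* = 0.107/0.00243 = 44.
Set dH/dt = 0 with H > 0: 0.817 - 0.00565P = 0, so P* = 0.817/0.00565 = 145.

H* ≈ 44, P* ≈ 145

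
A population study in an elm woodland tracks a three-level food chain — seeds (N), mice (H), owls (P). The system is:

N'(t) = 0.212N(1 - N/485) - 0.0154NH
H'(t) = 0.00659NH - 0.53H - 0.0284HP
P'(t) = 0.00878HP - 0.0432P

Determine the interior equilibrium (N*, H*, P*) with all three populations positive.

N* ≈ 312, H* ≈ 4.92, P* ≈ 53.7

From dP/dt = 0: 0.00878H* = 0.0432, so H* = 4.92.
From dN/dt = 0: 0.212(1 - N*/485) = 0.0154·4.92, giving N* = 485·(1 - 0.357) = 312.
From dH/dt = 0: 0.00659·312 - 0.53 = 0.0284P*, so P* = 1.52/0.0284 = 53.7.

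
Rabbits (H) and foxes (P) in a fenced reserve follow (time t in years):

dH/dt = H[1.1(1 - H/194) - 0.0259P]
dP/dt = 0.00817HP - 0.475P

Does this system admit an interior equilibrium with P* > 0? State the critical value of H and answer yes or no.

The predator equation gives dP/dt > 0 only when H > 0.475/0.00817 = 58.1.
Without the predator, H → K = 194. Since 194 > 58.1, the predator can invade and persist.

Threshold H = 58.1; K > 58.1, so yes, the predator persists.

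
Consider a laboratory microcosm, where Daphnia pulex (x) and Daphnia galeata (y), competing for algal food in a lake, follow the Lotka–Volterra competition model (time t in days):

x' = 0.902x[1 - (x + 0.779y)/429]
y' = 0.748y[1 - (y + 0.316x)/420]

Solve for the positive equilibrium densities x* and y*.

Setting both brackets to zero gives the nullclines x + 0.779y = 429 and 0.316x + y = 420.
Substituting y = 420 - 0.316x into the first: x(1 - 0.779·0.316) = 429 - 0.779·420.
So x* = 102/0.754 = 135, and then y* = 420 - 0.316·135 = 377.

x* ≈ 135, y* ≈ 377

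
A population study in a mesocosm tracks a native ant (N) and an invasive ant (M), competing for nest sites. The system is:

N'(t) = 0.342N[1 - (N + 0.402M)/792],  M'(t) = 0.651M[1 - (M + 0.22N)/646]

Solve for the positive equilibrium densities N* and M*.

Setting both brackets to zero gives the nullclines N + 0.402M = 792 and 0.22N + M = 646.
Substituting M = 646 - 0.22N into the first: N(1 - 0.402·0.22) = 792 - 0.402·646.
So N* = 532/0.912 = 584, and then M* = 646 - 0.22·584 = 518.

N* ≈ 584, M* ≈ 518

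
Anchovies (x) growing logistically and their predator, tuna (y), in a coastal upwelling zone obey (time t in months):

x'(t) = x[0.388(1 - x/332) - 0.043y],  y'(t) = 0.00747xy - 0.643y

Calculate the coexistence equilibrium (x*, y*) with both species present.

From dy/dt = 0 with y > 0: 0.00747x* = 0.643, so x* = 86.1.
Substitute into dx/dt = 0: 0.388(1 - 86.1/332) = 0.043y*.
The bracket is 0.741, giving y* = 0.287/0.043 = 6.68.

x* ≈ 86.1, y* ≈ 6.68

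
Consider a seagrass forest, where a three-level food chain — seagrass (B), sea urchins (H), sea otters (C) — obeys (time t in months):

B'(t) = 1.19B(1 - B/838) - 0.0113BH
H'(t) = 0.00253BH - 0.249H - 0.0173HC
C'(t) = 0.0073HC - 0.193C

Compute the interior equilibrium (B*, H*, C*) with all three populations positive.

From dC/dt = 0: 0.0073H* = 0.193, so H* = 26.4.
From dB/dt = 0: 1.19(1 - B*/838) = 0.0113·26.4, giving B* = 838·(1 - 0.251) = 628.
From dH/dt = 0: 0.00253·628 - 0.249 = 0.0173C*, so C* = 1.34/0.0173 = 77.4.

B* ≈ 628, H* ≈ 26.4, C* ≈ 77.4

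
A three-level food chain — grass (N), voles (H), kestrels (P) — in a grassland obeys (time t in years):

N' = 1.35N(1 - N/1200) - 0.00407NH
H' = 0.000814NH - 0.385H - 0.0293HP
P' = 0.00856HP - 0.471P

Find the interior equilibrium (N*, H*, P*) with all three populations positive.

From dP/dt = 0: 0.00856H* = 0.471, so H* = 55.
From dN/dt = 0: 1.35(1 - N*/1200) = 0.00407·55, giving N* = 1200·(1 - 0.166) = 1000.
From dH/dt = 0: 0.000814·1000 - 0.385 = 0.0293P*, so P* = 0.43/0.0293 = 14.7.

N* ≈ 1000, H* ≈ 55, P* ≈ 14.7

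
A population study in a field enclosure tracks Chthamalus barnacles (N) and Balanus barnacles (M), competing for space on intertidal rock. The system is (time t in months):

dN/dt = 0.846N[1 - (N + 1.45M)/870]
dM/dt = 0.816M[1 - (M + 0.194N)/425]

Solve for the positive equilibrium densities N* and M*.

N* ≈ 353, M* ≈ 357

Setting both brackets to zero gives the nullclines N + 1.45M = 870 and 0.194N + M = 425.
Substituting M = 425 - 0.194N into the first: N(1 - 1.45·0.194) = 870 - 1.45·425.
So N* = 254/0.719 = 353, and then M* = 425 - 0.194·353 = 357.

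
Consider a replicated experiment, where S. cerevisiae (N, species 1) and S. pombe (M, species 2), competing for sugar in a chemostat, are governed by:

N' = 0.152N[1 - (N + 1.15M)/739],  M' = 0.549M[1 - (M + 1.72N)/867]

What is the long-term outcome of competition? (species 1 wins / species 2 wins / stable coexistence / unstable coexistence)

unstable coexistence (outcome depends on initial conditions)

Compare the nullcline intercepts: K1/α12 = 739/1.15 = 643 < K2 = 867; K2/α21 = 867/1.72 = 504 < K1 = 739.
Since both are reversed, neither can invade when rare; the interior point is a saddle.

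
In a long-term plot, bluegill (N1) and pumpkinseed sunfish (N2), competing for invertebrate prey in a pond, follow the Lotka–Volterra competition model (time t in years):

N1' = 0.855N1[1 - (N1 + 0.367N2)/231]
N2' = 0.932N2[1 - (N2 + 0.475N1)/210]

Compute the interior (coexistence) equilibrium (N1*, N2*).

Setting both brackets to zero gives the nullclines N1 + 0.367N2 = 231 and 0.475N1 + N2 = 210.
Substituting N2 = 210 - 0.475N1 into the first: N1(1 - 0.367·0.475) = 231 - 0.367·210.
So N1* = 154/0.826 = 186, and then N2* = 210 - 0.475·186 = 121.

N1* ≈ 186, N2* ≈ 121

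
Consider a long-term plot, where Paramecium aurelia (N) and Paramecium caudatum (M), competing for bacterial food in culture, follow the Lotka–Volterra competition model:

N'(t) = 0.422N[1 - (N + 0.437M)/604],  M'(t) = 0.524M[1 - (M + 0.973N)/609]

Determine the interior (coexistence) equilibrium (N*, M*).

N* ≈ 588, M* ≈ 37.1

Setting both brackets to zero gives the nullclines N + 0.437M = 604 and 0.973N + M = 609.
Substituting M = 609 - 0.973N into the first: N(1 - 0.437·0.973) = 604 - 0.437·609.
So N* = 338/0.575 = 588, and then M* = 609 - 0.973·588 = 37.1.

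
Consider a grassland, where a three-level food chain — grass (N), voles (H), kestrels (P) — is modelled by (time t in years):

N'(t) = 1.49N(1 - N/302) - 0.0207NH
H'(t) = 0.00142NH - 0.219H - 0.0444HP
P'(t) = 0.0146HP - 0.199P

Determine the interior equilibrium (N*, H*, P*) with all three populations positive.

N* ≈ 245, H* ≈ 13.6, P* ≈ 2.9

From dP/dt = 0: 0.0146H* = 0.199, so H* = 13.6.
From dN/dt = 0: 1.49(1 - N*/302) = 0.0207·13.6, giving N* = 302·(1 - 0.189) = 245.
From dH/dt = 0: 0.00142·245 - 0.219 = 0.0444P*, so P* = 0.129/0.0444 = 2.9.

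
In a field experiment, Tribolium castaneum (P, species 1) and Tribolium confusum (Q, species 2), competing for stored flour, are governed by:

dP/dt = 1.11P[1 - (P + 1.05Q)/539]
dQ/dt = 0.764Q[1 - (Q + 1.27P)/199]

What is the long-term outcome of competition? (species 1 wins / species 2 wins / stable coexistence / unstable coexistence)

species 1 excludes species 2

Compare the nullcline intercepts: K1/α12 = 539/1.05 = 513 > K2 = 199; K2/α21 = 199/1.27 = 157 < K1 = 539.
Since the inequalities point opposite ways, species 1 can invade but species 2 cannot.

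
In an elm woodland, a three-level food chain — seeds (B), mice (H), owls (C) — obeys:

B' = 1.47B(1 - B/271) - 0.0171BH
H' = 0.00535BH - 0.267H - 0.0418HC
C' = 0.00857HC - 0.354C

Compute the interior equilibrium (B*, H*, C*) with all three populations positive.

From dC/dt = 0: 0.00857H* = 0.354, so H* = 41.3.
From dB/dt = 0: 1.47(1 - B*/271) = 0.0171·41.3, giving B* = 271·(1 - 0.481) = 141.
From dH/dt = 0: 0.00535·141 - 0.267 = 0.0418C*, so C* = 0.486/0.0418 = 11.6.

B* ≈ 141, H* ≈ 41.3, C* ≈ 11.6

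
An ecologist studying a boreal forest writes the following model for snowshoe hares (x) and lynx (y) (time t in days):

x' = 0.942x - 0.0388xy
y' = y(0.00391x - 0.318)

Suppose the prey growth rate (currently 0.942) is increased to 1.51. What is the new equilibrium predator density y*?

At the interior fixed point, setting dx/dt = 0 with x > 0 fixes y* = (prey growth rate)/(xy coefficient) — independent of the other coefficients.
With the change, y* = 1.51/0.0388 = 38.9; it rises from 24.3.

y* ≈ 38.9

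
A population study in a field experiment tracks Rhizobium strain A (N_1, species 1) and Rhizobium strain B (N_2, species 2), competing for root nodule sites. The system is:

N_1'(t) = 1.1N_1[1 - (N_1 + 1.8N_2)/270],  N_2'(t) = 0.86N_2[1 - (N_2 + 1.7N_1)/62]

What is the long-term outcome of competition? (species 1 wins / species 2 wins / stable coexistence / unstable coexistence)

Compare the nullcline intercepts: K1/α12 = 270/1.8 = 150 > K2 = 62; K2/α21 = 62/1.7 = 36.5 < K1 = 270.
Since the inequalities point opposite ways, species 1 can invade but species 2 cannot.

species 1 excludes species 2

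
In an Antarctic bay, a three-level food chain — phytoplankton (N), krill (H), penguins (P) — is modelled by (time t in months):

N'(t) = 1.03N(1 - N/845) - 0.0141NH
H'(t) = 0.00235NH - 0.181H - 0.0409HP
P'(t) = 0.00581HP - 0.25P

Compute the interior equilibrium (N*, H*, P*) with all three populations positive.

From dP/dt = 0: 0.00581H* = 0.25, so H* = 43.
From dN/dt = 0: 1.03(1 - N*/845) = 0.0141·43, giving N* = 845·(1 - 0.589) = 347.
From dH/dt = 0: 0.00235·347 - 0.181 = 0.0409P*, so P* = 0.635/0.0409 = 15.5.

N* ≈ 347, H* ≈ 43, P* ≈ 15.5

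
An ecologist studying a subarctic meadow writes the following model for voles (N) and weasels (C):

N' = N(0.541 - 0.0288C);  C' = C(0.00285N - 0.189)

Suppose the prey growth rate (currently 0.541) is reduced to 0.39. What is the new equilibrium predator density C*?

At the interior fixed point, setting dN/dt = 0 with N > 0 fixes C* = (prey growth rate)/(NC coefficient) — independent of the other coefficients.
With the change, C* = 0.39/0.0288 = 13.5; it falls from 18.8.

C* ≈ 13.5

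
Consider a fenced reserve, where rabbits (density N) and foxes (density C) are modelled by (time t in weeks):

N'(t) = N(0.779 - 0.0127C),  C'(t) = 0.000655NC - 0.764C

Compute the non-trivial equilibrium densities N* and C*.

Set dC/dt = 0 with C > 0: 0.000655N - 0.764 = 0, so N* = 0.764/0.000655 = 1170.
Set dN/dt = 0 with N > 0: 0.779 - 0.0127C = 0, so C* = 0.779/0.0127 = 61.3.

N* ≈ 1170, C* ≈ 61.3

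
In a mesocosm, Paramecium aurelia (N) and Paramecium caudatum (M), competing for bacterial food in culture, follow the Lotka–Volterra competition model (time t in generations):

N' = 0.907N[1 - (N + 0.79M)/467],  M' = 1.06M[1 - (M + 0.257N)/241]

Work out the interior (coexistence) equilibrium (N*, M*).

Setting both brackets to zero gives the nullclines N + 0.79M = 467 and 0.257N + M = 241.
Substituting M = 241 - 0.257N into the first: N(1 - 0.79·0.257) = 467 - 0.79·241.
So N* = 277/0.797 = 347, and then M* = 241 - 0.257·347 = 152.

N* ≈ 347, M* ≈ 152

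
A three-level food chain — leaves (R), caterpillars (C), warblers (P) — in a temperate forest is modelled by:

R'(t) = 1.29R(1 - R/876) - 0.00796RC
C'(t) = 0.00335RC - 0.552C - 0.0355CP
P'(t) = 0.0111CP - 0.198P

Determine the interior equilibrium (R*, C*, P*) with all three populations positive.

R* ≈ 780, C* ≈ 17.8, P* ≈ 58

From dP/dt = 0: 0.0111C* = 0.198, so C* = 17.8.
From dR/dt = 0: 1.29(1 - R*/876) = 0.00796·17.8, giving R* = 876·(1 - 0.11) = 780.
From dC/dt = 0: 0.00335·780 - 0.552 = 0.0355P*, so P* = 2.06/0.0355 = 58.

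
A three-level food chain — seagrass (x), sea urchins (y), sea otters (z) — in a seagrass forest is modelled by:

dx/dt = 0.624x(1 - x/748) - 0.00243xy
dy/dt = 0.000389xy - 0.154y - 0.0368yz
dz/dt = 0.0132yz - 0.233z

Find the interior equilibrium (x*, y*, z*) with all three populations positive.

From dz/dt = 0: 0.0132y* = 0.233, so y* = 17.7.
From dx/dt = 0: 0.624(1 - x*/748) = 0.00243·17.7, giving x* = 748·(1 - 0.0687) = 697.
From dy/dt = 0: 0.000389·697 - 0.154 = 0.0368z*, so z* = 0.117/0.0368 = 3.18.

x* ≈ 697, y* ≈ 17.7, z* ≈ 3.18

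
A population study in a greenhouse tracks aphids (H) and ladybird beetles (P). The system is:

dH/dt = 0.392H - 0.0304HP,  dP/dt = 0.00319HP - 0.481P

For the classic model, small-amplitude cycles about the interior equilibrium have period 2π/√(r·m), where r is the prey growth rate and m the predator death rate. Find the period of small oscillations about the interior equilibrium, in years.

T ≈ 14.5 years

Here r = 0.392 and m = 0.481, so r·m = 0.189.
ω = √0.189 = 0.434 per year, hence T = 2π/ω ≈ 14.5 years.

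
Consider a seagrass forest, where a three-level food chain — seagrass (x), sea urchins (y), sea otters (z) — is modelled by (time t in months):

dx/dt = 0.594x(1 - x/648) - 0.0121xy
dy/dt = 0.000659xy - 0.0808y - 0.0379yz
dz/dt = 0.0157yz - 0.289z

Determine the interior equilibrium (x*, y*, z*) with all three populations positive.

From dz/dt = 0: 0.0157y* = 0.289, so y* = 18.4.
From dx/dt = 0: 0.594(1 - x*/648) = 0.0121·18.4, giving x* = 648·(1 - 0.375) = 405.
From dy/dt = 0: 0.000659·405 - 0.0808 = 0.0379z*, so z* = 0.186/0.0379 = 4.91.

x* ≈ 405, y* ≈ 18.4, z* ≈ 4.91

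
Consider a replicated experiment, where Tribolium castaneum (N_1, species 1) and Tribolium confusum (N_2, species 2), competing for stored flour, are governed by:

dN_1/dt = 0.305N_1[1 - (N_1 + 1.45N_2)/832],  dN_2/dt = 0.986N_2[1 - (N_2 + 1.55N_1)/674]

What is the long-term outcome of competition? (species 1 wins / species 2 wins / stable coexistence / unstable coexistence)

unstable coexistence (outcome depends on initial conditions)

Compare the nullcline intercepts: K1/α12 = 832/1.45 = 574 < K2 = 674; K2/α21 = 674/1.55 = 435 < K1 = 832.
Since both are reversed, neither can invade when rare; the interior point is a saddle.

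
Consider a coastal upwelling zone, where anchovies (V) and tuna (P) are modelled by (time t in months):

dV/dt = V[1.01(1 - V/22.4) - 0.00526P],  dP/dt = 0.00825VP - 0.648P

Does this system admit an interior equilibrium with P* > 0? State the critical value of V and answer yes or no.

Threshold V = 78.5; K < 78.5, so no, the predator goes extinct.

The predator equation gives dP/dt > 0 only when V > 0.648/0.00825 = 78.5.
Without the predator, V → K = 22.4. Since 22.4 < 78.5, the predator cannot invade.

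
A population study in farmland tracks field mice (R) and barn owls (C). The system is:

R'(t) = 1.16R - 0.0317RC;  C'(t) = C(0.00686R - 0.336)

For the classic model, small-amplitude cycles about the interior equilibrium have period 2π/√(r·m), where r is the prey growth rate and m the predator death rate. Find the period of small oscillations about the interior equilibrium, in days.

Here r = 1.16 and m = 0.336, so r·m = 0.39.
ω = √0.39 = 0.624 per day, hence T = 2π/ω ≈ 10.1 days.

T ≈ 10.1 days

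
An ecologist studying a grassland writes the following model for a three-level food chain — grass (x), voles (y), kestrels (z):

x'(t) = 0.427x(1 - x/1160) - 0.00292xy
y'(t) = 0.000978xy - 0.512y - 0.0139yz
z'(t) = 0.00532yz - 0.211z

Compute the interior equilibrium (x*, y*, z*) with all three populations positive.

From dz/dt = 0: 0.00532y* = 0.211, so y* = 39.7.
From dx/dt = 0: 0.427(1 - x*/1160) = 0.00292·39.7, giving x* = 1160·(1 - 0.271) = 845.
From dy/dt = 0: 0.000978·845 - 0.512 = 0.0139z*, so z* = 0.315/0.0139 = 22.6.

x* ≈ 845, y* ≈ 39.7, z* ≈ 22.6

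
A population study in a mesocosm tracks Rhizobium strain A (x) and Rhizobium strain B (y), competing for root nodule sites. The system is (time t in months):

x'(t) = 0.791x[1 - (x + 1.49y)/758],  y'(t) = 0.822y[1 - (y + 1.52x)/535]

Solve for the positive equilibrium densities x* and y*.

Setting both brackets to zero gives the nullclines x + 1.49y = 758 and 1.52x + y = 535.
Substituting y = 535 - 1.52x into the first: x(1 - 1.49·1.52) = 758 - 1.49·535.
So x* = -39.1/-1.26 = 31, and then y* = 535 - 1.52·31 = 488.

x* ≈ 31, y* ≈ 488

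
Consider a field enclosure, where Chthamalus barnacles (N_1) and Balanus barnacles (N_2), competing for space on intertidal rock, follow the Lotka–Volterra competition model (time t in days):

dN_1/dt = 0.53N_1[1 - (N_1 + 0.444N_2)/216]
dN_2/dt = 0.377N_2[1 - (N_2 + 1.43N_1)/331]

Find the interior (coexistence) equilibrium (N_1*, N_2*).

N_1* ≈ 189, N_2* ≈ 60.6

Setting both brackets to zero gives the nullclines N_1 + 0.444N_2 = 216 and 1.43N_1 + N_2 = 331.
Substituting N_2 = 331 - 1.43N_1 into the first: N_1(1 - 0.444·1.43) = 216 - 0.444·331.
So N_1* = 69/0.365 = 189, and then N_2* = 331 - 1.43·189 = 60.6.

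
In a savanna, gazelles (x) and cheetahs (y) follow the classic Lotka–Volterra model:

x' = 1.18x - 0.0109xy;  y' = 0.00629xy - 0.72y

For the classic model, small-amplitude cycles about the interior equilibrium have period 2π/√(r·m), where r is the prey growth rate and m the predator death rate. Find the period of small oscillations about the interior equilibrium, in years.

T ≈ 6.82 years

Here r = 1.18 and m = 0.72, so r·m = 0.85.
ω = √0.85 = 0.922 per year, hence T = 2π/ω ≈ 6.82 years.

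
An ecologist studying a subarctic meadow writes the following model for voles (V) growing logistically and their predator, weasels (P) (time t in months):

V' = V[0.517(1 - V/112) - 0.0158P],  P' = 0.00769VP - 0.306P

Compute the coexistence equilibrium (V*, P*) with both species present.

V* ≈ 39.8, P* ≈ 21.1

From dP/dt = 0 with P > 0: 0.00769V* = 0.306, so V* = 39.8.
Substitute into dV/dt = 0: 0.517(1 - 39.8/112) = 0.0158P*.
The bracket is 0.645, giving P* = 0.333/0.0158 = 21.1.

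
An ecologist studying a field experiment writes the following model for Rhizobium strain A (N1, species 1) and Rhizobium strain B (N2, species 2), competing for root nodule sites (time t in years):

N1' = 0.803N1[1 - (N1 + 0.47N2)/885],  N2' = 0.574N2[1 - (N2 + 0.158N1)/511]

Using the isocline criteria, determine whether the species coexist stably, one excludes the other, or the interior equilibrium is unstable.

stable coexistence

Compare the nullcline intercepts: K1/α12 = 885/0.47 = 1880 > K2 = 511; K2/α21 = 511/0.158 = 3230 > K1 = 885.
Since both inequalities hold, each species can invade when rare, so the interior equilibrium is stable.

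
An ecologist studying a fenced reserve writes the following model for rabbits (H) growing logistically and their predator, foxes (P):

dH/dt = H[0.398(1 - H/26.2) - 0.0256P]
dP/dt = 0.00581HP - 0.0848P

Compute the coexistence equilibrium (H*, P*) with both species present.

H* ≈ 14.6, P* ≈ 6.89

From dP/dt = 0 with P > 0: 0.00581H* = 0.0848, so H* = 14.6.
Substitute into dH/dt = 0: 0.398(1 - 14.6/26.2) = 0.0256P*.
The bracket is 0.443, giving P* = 0.176/0.0256 = 6.89.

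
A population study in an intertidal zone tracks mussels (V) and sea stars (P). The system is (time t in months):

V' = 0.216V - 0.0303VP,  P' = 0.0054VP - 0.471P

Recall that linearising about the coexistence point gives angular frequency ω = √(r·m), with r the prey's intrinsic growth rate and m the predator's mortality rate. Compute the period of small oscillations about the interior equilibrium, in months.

T ≈ 19.7 months

Here r = 0.216 and m = 0.471, so r·m = 0.102.
ω = √0.102 = 0.319 per month, hence T = 2π/ω ≈ 19.7 months.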